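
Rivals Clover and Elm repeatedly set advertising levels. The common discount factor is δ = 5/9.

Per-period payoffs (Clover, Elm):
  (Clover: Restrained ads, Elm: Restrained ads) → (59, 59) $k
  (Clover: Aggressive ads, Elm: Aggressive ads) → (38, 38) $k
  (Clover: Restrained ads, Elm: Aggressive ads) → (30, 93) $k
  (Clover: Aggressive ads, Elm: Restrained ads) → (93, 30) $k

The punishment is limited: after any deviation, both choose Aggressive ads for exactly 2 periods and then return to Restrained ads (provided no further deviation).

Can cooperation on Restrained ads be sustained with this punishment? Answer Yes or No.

Comparing payoff streams over the 3 periods until play realigns: cooperate → 59(1+δ+…+δ^2); deviate → 93 + 38(δ+…+δ^2).
Cooperation is sustained iff (59−38)(δ+…+δ^2) ≥ 93−59.
δ+…+δ^2 = 5/9·(1−(5/9)^2)/(1−5/9) = 0.8642, and (93−59)/(59−38) = 1.6190.
0.8642 < 1.6190, so cooperation is not sustainable.

No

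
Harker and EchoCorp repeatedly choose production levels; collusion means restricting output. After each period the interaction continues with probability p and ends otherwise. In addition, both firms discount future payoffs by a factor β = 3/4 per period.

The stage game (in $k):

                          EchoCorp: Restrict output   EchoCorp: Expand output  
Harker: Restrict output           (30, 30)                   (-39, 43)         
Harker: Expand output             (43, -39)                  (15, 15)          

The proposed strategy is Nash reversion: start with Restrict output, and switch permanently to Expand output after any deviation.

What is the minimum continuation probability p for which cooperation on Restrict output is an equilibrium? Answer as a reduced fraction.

With continuation probability p and discount β, the effective per-period discount factor is βp.
Grim-trigger IC: βp ≥ (43−30)/(43−15) = 13/28.
So p ≥ (13/28)/(3/4) = 13/21.

13/21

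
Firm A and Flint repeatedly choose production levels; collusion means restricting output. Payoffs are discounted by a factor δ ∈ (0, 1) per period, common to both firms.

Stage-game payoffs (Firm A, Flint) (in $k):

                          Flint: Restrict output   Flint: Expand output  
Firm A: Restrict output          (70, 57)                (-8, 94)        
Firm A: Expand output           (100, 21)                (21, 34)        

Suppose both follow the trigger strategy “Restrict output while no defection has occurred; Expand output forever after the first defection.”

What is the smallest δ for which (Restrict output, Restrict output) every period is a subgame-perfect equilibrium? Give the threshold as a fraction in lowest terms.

Firm A's threshold: (100−70)/(100−21) = 30/79.
Flint's threshold: (94−57)/(94−34) = 37/60.
30/79 < 37/60, so Flint binds and δ* = 37/60.

37/60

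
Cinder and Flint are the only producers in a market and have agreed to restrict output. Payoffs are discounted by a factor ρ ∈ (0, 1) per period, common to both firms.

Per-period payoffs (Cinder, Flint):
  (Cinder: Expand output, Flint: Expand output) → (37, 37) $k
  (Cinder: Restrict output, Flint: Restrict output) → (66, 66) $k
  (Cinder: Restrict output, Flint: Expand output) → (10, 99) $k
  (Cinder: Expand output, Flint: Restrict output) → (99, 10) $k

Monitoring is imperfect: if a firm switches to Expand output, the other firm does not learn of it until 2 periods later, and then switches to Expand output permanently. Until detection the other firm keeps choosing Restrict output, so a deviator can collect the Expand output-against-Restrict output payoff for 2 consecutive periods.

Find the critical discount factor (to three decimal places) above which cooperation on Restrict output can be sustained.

0.730

The best deviation is to choose Expand output for all 2 undetected periods, earning 99 each, then 37 forever once detected.
Deviation value: 99(1−ρ^2)/(1−ρ) + 37ρ^2/(1−ρ); cooperation value: 66/(1−ρ).
IC: 66 ≥ 99(1−ρ^2) + 37ρ^2 = 99 − 62ρ^2.
So ρ^2 ≥ 33/62, giving ρ ≥ (33/62)^(1/2) ≈ 0.730.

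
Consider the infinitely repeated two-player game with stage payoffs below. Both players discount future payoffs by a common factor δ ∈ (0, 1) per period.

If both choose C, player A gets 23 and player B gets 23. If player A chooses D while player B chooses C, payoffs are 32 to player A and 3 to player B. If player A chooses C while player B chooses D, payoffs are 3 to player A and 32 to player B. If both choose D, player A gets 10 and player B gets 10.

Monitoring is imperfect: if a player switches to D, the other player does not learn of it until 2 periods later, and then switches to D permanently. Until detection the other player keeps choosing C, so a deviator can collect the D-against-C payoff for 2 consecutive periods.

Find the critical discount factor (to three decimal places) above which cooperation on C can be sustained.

Deviating for the 2 undetected periods gains 32−23 = 9 per period over cooperation, then loses 23−10 = 13 per period forever once punishment starts.
Gain: 9(1 + δ + … + δ^1); loss: 13·δ^2/(1−δ).
No profitable deviation ⇔ 9(1−δ^2) ≤ 13·δ^2, i.e. δ^2 ≥ 9/(9+13) = 9/22.
Hence δ ≥ (9/22)^(1/2) ≈ 0.640.

0.640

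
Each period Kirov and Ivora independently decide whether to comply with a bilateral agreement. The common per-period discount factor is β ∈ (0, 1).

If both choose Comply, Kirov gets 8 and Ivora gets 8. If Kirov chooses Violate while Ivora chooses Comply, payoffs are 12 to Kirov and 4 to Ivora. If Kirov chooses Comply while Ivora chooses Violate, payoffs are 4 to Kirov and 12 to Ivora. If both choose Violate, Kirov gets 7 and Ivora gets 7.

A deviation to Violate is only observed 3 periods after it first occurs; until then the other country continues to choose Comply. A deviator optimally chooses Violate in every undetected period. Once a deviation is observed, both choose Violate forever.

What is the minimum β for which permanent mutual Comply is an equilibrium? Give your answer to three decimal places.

The best deviation is to choose Violate for all 3 undetected periods, earning 12 each, then 7 forever once detected.
Deviation value: 12(1−β^3)/(1−β) + 7β^3/(1−β); cooperation value: 8/(1−β).
IC: 8 ≥ 12(1−β^3) + 7β^3 = 12 − 5β^3.
So β^3 ≥ 4/5, giving β ≥ (4/5)^(1/3) ≈ 0.928.

0.928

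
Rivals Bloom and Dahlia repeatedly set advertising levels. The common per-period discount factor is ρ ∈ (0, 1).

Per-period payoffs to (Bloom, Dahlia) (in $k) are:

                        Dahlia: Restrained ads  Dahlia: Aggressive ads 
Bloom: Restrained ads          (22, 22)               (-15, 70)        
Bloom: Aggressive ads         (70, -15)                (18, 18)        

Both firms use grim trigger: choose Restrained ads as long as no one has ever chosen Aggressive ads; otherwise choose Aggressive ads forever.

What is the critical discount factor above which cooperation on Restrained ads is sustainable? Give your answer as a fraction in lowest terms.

12/13

One-period gain from deviating is 70 − 22 = 48. The loss is 22 − 18 = 4 in every subsequent period, with present value 4·ρ/(1−ρ).
Deviation is unprofitable when 4·ρ/(1−ρ) ≥ 48, i.e. ρ/(1−ρ) ≥ 12.
Equivalently ρ ≥ 48/(48+4) = 12/13.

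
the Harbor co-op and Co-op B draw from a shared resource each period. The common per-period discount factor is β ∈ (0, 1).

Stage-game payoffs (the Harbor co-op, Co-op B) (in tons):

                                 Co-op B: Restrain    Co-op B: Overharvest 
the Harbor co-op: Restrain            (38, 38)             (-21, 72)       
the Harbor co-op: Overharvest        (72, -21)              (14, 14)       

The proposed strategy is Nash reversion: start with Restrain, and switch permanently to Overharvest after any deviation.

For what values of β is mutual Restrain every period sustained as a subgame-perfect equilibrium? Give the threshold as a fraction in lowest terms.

17/29

Cooperation forever yields 38 each period: 38/(1−β).
Deviating yields 72 once, then 14 forever: 72 + 14β/(1−β).
No profitable deviation requires 38/(1−β) ≥ 72 + 14β/(1−β).
Multiplying by (1−β): 38 ≥ 72(1−β) + 14β = 72 − 58β.
So 58β ≥ 34, i.e. β ≥ 34/58 = 17/29.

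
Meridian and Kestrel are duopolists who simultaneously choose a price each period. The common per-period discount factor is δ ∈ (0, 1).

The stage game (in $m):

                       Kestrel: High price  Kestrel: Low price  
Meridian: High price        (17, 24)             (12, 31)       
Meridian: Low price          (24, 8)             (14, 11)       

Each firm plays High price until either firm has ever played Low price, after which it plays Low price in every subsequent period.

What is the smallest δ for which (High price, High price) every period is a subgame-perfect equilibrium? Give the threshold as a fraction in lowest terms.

Meridian: cooperation gives 17 each period; deviation gives 24 once then 14 forever.
  17/(1−δ) ≥ 24 + 14δ/(1−δ) ⇒ δ ≥ 7/10.
Kestrel: cooperation gives 24 each period; deviation gives 31 once then 11 forever.
  δ ≥ 7/20.
Both must hold, so the binding constraint is Meridian's: δ ≥ 7/10.

7/10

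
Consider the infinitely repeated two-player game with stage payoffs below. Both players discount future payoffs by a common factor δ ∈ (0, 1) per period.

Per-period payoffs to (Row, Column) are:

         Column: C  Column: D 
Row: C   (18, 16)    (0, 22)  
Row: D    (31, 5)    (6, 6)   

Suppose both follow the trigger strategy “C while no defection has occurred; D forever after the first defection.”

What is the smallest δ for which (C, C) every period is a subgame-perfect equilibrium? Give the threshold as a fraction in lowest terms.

13/25

Row: cooperation gives 18 each period; deviation gives 31 once then 6 forever.
  18/(1−δ) ≥ 31 + 6δ/(1−δ) ⇒ δ ≥ 13/25.
Column: cooperation gives 16 each period; deviation gives 22 once then 6 forever.
  δ ≥ 6/16 = 3/8.
Both must hold, so the binding constraint is Row's: δ ≥ 13/25.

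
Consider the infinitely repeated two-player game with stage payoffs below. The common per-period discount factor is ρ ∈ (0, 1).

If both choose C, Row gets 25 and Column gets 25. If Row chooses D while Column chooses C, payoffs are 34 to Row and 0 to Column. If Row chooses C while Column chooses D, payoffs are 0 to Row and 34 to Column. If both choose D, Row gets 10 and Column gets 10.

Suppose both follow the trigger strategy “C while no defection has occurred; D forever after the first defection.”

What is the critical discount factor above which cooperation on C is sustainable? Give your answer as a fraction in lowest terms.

3/8

One-period gain from deviating is 34 − 25 = 9. The loss is 25 − 10 = 15 in every subsequent period, with present value 15·ρ/(1−ρ).
Deviation is unprofitable when 15·ρ/(1−ρ) ≥ 9, i.e. ρ/(1−ρ) ≥ 3/5.
Equivalently ρ ≥ 9/(9+15) = 3/8.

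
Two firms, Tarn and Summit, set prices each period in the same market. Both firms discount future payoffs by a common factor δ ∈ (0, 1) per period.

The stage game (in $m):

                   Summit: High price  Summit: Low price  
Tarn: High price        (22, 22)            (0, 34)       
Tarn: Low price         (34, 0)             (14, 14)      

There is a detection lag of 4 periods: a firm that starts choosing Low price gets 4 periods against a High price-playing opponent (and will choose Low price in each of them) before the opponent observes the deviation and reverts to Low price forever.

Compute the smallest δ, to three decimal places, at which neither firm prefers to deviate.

0.880

A deviator earns 34 for 4 periods, then 14 forever; cooperating earns 22 forever. Multiplying the IC by (1−δ):
22 ≥ 34(1−δ^4) + 14δ^4, so 20·δ^4 ≥ 12 and δ^4 ≥ 3/5.
δ ≥ (3/5)^(1/4) ≈ 0.880.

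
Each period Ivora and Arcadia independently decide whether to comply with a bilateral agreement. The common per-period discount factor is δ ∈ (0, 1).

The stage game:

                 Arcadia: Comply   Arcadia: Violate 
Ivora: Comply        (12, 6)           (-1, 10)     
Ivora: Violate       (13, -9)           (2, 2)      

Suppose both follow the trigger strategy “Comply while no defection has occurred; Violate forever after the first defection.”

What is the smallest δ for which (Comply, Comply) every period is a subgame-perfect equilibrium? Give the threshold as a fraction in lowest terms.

1/2

Ivora's threshold: (13−12)/(13−2) = 1/11.
Arcadia's threshold: (10−6)/(10−2) = 1/2.
1/11 < 1/2, so Arcadia binds and δ* = 1/2.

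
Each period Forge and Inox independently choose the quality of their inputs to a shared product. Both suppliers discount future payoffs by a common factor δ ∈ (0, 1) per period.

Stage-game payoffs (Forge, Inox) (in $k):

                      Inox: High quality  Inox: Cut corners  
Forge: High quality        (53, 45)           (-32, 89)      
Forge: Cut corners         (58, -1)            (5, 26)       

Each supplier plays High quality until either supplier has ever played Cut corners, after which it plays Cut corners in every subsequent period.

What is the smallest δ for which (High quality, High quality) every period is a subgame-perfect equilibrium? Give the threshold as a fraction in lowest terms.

Forge: cooperation gives 53 each period; deviation gives 58 once then 5 forever.
  53/(1−δ) ≥ 58 + 5δ/(1−δ) ⇒ δ ≥ 5/53.
Inox: cooperation gives 45 each period; deviation gives 89 once then 26 forever.
  δ ≥ 44/63.
Both must hold, so the binding constraint is Inox's: δ ≥ 44/63.

44/63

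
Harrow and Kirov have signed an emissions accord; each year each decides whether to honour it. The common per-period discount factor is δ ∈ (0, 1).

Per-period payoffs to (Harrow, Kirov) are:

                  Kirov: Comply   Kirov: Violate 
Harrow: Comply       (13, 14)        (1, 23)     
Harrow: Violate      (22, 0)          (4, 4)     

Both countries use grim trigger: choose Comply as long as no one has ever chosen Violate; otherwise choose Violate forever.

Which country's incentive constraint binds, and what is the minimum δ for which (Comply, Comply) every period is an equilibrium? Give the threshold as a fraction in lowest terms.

Harrow: cooperation gives 13 each period; deviation gives 22 once then 4 forever.
  13/(1−δ) ≥ 22 + 4δ/(1−δ) ⇒ δ ≥ 9/18 = 1/2.
Kirov: cooperation gives 14 each period; deviation gives 23 once then 4 forever.
  δ ≥ 9/19.
Both must hold, so the binding constraint is Harrow's: δ ≥ 1/2.

Harrow; δ ≥ 1/2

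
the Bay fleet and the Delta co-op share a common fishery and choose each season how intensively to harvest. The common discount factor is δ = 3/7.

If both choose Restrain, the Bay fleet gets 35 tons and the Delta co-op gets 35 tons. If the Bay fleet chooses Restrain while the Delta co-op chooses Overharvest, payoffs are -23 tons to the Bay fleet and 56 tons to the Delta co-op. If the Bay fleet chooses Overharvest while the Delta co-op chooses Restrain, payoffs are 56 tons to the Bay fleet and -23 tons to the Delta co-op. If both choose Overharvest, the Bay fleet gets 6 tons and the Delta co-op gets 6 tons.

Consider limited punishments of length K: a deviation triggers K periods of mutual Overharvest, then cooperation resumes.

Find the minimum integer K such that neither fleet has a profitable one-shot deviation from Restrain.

4

Need Σ_{k=1}^{K} δ^k ≥ (56−35)/(35−6) = 0.7241 at δ = 3/7.
At K = 3 the sum is 0.6910 < 0.7241; at K = 4 it is 0.7247 ≥ 0.7241.
So the minimum punishment length is K = 4.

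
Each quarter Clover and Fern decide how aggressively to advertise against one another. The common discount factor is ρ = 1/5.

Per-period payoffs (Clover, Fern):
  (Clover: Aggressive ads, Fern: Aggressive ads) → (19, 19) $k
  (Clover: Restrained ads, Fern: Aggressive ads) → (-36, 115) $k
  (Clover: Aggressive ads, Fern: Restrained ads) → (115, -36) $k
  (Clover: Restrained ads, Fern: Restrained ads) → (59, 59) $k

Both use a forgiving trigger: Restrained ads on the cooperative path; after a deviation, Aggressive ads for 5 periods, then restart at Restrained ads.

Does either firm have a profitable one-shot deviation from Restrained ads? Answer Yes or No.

IC: ρ+…+ρ^5 ≥ (115−59)/(59−19) = 7/5.
At ρ = 1/5: partial sum = 0.2499 < 1.4000. Cooperation not sustainable.

Yes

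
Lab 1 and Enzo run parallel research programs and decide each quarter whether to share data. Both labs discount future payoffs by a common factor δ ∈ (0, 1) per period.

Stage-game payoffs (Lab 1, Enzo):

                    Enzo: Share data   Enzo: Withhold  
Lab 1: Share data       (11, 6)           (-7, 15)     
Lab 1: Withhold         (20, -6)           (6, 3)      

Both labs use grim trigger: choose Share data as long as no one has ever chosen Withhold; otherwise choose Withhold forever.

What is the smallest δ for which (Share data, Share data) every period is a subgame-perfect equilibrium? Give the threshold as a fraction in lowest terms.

3/4

Lab 1's threshold: (20−11)/(20−6) = 9/14.
Enzo's threshold: (15−6)/(15−3) = 3/4.
9/14 < 3/4, so Enzo binds and δ* = 3/4.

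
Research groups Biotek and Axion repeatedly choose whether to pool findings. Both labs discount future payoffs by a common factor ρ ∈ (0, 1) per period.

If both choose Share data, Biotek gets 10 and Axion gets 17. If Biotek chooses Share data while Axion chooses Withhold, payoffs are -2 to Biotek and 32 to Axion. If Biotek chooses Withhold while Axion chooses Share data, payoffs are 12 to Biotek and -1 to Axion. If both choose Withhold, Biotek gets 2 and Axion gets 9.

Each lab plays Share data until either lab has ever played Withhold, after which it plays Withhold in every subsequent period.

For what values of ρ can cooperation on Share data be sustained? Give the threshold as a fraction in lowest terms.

15/23

Biotek's threshold: (12−10)/(12−2) = 1/5.
Axion's threshold: (32−17)/(32−9) = 15/23.
1/5 < 15/23, so Axion binds and ρ* = 15/23.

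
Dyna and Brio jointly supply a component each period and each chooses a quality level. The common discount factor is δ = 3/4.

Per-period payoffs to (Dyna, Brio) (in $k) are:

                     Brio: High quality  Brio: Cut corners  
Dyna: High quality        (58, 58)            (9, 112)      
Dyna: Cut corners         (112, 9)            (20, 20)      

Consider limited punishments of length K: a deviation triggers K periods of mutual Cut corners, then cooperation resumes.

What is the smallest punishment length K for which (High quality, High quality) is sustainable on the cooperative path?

IC: δ(1−δ^K)/(1−δ) ≥ (112−58)/(58−20) = 27/19.
With δ = 3/4: need 1 − δ^K ≥ 27/19·(1−3/4)/(3/4), i.e. δ^K ≤ 0.5263.
Since (3/4)^2 = 0.5625 and (3/4)^3 = 0.4219, the smallest such K is 3.

3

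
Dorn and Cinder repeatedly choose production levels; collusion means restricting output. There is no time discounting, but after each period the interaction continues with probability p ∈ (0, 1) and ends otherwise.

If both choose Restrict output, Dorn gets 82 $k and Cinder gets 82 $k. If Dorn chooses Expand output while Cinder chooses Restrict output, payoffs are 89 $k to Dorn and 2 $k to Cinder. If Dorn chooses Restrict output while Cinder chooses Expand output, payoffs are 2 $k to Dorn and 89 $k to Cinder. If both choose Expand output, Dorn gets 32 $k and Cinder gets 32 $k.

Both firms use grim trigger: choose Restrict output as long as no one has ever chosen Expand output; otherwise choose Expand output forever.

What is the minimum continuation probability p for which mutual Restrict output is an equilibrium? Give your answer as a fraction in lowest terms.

7/57

With no time discounting, the continuation probability p plays the role of the discount factor.
Grim-trigger IC: 82/(1−p) ≥ 89 + 32p/(1−p) ⇒ p ≥ (89−82)/(89−32) = 7/57.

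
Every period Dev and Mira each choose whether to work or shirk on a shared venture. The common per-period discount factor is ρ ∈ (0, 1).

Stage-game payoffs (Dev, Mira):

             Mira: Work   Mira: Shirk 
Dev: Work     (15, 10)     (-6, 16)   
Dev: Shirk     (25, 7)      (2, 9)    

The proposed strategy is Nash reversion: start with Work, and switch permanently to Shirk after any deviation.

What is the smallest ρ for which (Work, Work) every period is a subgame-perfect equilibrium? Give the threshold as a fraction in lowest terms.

Dev: cooperation gives 15 each period; deviation gives 25 once then 2 forever.
  15/(1−ρ) ≥ 25 + 2ρ/(1−ρ) ⇒ ρ ≥ 10/23.
Mira: cooperation gives 10 each period; deviation gives 16 once then 9 forever.
  ρ ≥ 6/7.
Both must hold, so the binding constraint is Mira's: ρ ≥ 6/7.

6/7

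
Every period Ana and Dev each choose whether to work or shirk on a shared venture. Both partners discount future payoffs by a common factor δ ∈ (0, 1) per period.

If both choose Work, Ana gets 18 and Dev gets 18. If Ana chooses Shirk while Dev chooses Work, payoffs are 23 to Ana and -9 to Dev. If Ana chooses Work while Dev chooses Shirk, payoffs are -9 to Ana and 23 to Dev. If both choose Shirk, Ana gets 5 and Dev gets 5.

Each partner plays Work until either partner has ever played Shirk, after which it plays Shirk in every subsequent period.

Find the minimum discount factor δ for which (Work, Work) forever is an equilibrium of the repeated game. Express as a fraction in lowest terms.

Under grim trigger the critical discount factor is (T−C)/(T−P) with T = 23, C = 18, P = 5.
δ* = (23−18)/(23−5) = 5/18.

5/18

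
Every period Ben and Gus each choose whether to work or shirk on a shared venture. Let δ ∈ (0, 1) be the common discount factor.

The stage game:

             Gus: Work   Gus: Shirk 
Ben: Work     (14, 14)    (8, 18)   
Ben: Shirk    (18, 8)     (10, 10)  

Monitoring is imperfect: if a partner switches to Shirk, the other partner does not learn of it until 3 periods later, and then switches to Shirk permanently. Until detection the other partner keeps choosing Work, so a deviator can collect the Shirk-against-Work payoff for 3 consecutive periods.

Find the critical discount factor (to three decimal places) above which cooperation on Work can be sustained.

0.794

Deviating for the 3 undetected periods gains 18−14 = 4 per period over cooperation, then loses 14−10 = 4 per period forever once punishment starts.
Gain: 4(1 + δ + … + δ^2); loss: 4·δ^3/(1−δ).
No profitable deviation ⇔ 4(1−δ^3) ≤ 4·δ^3, i.e. δ^3 ≥ 4/(4+4) = 1/2.
Hence δ ≥ (1/2)^(1/3) ≈ 0.794.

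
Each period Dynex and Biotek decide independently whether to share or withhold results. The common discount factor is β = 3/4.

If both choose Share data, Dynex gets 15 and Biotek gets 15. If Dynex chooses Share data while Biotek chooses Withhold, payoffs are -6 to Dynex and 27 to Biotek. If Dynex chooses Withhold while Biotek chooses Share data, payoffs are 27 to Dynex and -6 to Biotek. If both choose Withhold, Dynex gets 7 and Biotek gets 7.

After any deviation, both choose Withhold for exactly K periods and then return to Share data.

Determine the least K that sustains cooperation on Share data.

No profitable deviation requires (15−7)(β+…+β^K) ≥ 27−15, i.e. β+…+β^K ≥ 3/2 ≈ 1.5000.
With β = 3/4, the partial sums are K=1: 0.7500, K=2: 1.3125, K=3: 1.7344.
K = 3 is the first length at which the sum reaches 1.5000.

3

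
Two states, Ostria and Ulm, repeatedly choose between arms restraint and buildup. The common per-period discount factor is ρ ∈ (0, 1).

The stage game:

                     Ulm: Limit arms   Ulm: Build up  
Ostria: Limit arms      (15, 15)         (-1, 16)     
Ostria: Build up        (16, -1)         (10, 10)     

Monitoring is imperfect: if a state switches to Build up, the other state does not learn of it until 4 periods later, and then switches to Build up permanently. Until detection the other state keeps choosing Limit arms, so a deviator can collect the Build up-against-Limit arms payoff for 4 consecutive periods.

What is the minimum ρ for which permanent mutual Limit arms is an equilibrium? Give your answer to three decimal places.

0.639

Deviating for the 4 undetected periods gains 16−15 = 1 per period over cooperation, then loses 15−10 = 5 per period forever once punishment starts.
Gain: 1(1 + ρ + … + ρ^3); loss: 5·ρ^4/(1−ρ).
No profitable deviation ⇔ 1(1−ρ^4) ≤ 5·ρ^4, i.e. ρ^4 ≥ 1/(1+5) = 1/6.
Hence ρ ≥ (1/6)^(1/4) ≈ 0.639.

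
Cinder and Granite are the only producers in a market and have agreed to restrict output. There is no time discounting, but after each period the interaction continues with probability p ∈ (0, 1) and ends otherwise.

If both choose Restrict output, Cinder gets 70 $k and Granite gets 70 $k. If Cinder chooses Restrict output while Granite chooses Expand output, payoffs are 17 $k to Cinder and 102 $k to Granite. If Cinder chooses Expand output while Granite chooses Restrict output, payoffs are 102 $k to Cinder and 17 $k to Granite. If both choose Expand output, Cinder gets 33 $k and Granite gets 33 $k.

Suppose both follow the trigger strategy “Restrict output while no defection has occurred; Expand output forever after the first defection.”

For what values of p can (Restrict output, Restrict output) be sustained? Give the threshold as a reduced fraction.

Expected cooperation value is 70 + p·70 + p²·70 + … = 70/(1−p); deviation gives 102 + p·33/(1−p).
70 ≥ 102(1−p) + 33p ⇒ 69p ≥ 32 ⇒ p ≥ 32/69.

32/69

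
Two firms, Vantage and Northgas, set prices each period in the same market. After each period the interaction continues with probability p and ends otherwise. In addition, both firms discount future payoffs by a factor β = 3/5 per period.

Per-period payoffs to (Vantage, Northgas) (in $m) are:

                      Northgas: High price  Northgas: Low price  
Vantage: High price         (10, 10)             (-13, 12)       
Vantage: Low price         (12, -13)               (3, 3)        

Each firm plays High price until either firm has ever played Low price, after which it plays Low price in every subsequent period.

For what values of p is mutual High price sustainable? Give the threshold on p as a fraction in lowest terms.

With continuation probability p and discount β, the effective per-period discount factor is βp.
Grim-trigger IC: βp ≥ (12−10)/(12−3) = 2/9.
So p ≥ (2/9)/(3/5) = 10/27.

10/27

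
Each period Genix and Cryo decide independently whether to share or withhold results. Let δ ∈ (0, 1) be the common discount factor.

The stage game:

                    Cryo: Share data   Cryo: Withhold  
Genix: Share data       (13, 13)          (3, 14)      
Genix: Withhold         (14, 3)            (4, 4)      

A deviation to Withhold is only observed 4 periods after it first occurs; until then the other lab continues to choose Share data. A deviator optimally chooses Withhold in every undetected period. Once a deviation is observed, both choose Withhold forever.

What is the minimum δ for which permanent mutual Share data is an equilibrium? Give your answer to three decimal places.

0.562

The best deviation is to choose Withhold for all 4 undetected periods, earning 14 each, then 4 forever once detected.
Deviation value: 14(1−δ^4)/(1−δ) + 4δ^4/(1−δ); cooperation value: 13/(1−δ).
IC: 13 ≥ 14(1−δ^4) + 4δ^4 = 14 − 10δ^4.
So δ^4 ≥ 1/10, giving δ ≥ (1/10)^(1/4) ≈ 0.562.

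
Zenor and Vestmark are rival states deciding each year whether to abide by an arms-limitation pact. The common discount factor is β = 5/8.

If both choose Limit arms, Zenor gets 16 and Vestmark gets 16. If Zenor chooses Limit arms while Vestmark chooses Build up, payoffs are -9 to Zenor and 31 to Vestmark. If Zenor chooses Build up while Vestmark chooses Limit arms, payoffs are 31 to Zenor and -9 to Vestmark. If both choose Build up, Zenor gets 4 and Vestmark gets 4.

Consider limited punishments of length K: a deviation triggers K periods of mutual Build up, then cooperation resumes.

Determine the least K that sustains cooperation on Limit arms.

No profitable deviation requires (16−4)(β+…+β^K) ≥ 31−16, i.e. β+…+β^K ≥ 5/4 ≈ 1.2500.
With β = 5/8, the partial sums are K=1: 0.6250, K=2: 1.0156, K=3: 1.2598.
K = 3 is the first length at which the sum reaches 1.2500.

3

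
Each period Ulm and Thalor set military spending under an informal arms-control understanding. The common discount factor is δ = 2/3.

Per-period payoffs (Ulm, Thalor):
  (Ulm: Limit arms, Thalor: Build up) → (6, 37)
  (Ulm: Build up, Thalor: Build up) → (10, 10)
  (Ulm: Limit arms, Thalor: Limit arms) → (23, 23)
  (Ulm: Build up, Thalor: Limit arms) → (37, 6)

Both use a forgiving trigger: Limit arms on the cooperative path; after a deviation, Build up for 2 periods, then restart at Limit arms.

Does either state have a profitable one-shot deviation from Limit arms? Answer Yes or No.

IC: δ+…+δ^2 ≥ (37−23)/(23−10) = 14/13.
At δ = 2/3: partial sum = 1.1111 ≥ 1.0769. Cooperation sustainable.

No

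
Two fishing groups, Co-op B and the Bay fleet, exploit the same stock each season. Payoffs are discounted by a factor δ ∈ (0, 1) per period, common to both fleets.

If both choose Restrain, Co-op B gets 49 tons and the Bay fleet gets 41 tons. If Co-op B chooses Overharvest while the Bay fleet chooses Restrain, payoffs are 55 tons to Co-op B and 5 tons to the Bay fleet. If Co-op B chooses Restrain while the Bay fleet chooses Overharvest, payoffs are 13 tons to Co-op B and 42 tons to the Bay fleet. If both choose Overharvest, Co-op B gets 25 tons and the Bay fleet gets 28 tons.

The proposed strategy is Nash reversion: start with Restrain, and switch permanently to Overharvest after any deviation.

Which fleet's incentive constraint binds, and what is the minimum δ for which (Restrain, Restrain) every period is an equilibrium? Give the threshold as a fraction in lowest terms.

Co-op B; δ ≥ 1/5

Co-op B: cooperation gives 49 each period; deviation gives 55 once then 25 forever.
  49/(1−δ) ≥ 55 + 25δ/(1−δ) ⇒ δ ≥ 6/30 = 1/5.
the Bay fleet: cooperation gives 41 each period; deviation gives 42 once then 28 forever.
  δ ≥ 1/14.
Both must hold, so the binding constraint is Co-op B's: δ ≥ 1/5.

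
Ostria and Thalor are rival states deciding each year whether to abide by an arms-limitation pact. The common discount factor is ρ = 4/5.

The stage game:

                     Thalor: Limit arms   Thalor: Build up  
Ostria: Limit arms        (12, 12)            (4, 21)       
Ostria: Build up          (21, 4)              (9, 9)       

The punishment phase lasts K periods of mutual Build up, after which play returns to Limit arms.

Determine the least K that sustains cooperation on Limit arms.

No profitable deviation requires (12−9)(ρ+…+ρ^K) ≥ 21−12, i.e. ρ+…+ρ^K ≥ 3 ≈ 3.0000.
With ρ = 4/5, the partial sums are K=1: 0.8000, K=2: 1.4400, …, K=5: 2.6893, K=6: 2.9514, K=7: 3.1611.
K = 7 is the first length at which the sum reaches 3.0000.

7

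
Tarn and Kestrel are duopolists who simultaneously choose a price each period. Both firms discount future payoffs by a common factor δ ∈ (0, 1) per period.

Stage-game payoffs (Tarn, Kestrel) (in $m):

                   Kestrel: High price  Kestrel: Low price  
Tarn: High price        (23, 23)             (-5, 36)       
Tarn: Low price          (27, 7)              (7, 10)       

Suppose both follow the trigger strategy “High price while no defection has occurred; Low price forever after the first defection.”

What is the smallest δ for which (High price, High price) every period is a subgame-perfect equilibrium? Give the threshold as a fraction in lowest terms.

1/2

Tarn's threshold: (27−23)/(27−7) = 1/5.
Kestrel's threshold: (36−23)/(36−10) = 1/2.
1/5 < 1/2, so Kestrel binds and δ* = 1/2.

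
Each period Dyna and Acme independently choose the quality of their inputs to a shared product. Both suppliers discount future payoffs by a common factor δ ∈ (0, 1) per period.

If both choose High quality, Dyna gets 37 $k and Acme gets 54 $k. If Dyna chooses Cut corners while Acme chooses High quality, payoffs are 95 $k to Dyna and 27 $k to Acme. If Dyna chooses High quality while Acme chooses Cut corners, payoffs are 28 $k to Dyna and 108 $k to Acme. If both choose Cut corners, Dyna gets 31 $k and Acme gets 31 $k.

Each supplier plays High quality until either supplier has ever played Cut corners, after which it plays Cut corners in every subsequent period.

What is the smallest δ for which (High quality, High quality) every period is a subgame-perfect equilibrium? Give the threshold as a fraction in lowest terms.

29/32

Dyna: cooperation gives 37 each period; deviation gives 95 once then 31 forever.
  37/(1−δ) ≥ 95 + 31δ/(1−δ) ⇒ δ ≥ 58/64 = 29/32.
Acme: cooperation gives 54 each period; deviation gives 108 once then 31 forever.
  δ ≥ 54/77.
Both must hold, so the binding constraint is Dyna's: δ ≥ 29/32.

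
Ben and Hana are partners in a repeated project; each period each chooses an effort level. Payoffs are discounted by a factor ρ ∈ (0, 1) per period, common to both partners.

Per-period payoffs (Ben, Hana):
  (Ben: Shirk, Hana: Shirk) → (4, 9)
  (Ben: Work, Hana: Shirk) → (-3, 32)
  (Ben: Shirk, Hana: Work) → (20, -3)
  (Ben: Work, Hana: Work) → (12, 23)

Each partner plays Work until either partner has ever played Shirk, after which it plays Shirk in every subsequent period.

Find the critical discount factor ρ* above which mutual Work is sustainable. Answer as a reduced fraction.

Ben: cooperation gives 12 each period; deviation gives 20 once then 4 forever.
  12/(1−ρ) ≥ 20 + 4ρ/(1−ρ) ⇒ ρ ≥ 8/16 = 1/2.
Hana: cooperation gives 23 each period; deviation gives 32 once then 9 forever.
  ρ ≥ 9/23.
Both must hold, so the binding constraint is Ben's: ρ ≥ 1/2.

1/2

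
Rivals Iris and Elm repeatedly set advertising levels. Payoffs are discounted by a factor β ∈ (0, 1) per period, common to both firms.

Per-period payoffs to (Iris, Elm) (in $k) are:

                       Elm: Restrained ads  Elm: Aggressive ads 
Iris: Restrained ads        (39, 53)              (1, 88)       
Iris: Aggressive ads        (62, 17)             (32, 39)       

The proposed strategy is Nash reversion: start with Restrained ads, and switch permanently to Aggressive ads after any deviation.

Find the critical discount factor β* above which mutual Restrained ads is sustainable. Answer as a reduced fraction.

23/30

Iris's threshold: (62−39)/(62−32) = 23/30.
Elm's threshold: (88−53)/(88−39) = 5/7.
23/30 > 5/7, so Iris binds and β* = 23/30.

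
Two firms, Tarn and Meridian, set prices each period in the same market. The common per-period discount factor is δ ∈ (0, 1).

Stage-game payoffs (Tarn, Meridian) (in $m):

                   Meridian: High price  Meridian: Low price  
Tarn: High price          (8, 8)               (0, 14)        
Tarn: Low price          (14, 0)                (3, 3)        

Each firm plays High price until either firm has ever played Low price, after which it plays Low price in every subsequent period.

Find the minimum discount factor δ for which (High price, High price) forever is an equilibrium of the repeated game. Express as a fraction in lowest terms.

6/11

One-period gain from deviating is 14 − 8 = 6. The loss is 8 − 3 = 5 in every subsequent period, with present value 5·δ/(1−δ).
Deviation is unprofitable when 5·δ/(1−δ) ≥ 6, i.e. δ/(1−δ) ≥ 6/5.
Equivalently δ ≥ 6/(6+5) = 6/11.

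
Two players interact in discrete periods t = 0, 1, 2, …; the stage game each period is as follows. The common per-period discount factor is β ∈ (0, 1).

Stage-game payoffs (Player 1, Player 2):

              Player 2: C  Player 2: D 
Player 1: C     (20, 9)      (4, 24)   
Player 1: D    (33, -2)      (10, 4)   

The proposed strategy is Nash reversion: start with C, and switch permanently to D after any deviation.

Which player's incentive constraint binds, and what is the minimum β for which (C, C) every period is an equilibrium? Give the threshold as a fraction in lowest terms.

Player 2; β ≥ 3/4

Player 1: cooperation gives 20 each period; deviation gives 33 once then 10 forever.
  20/(1−β) ≥ 33 + 10β/(1−β) ⇒ β ≥ 13/23.
Player 2: cooperation gives 9 each period; deviation gives 24 once then 4 forever.
  β ≥ 15/20 = 3/4.
Both must hold, so the binding constraint is Player 2's: β ≥ 3/4.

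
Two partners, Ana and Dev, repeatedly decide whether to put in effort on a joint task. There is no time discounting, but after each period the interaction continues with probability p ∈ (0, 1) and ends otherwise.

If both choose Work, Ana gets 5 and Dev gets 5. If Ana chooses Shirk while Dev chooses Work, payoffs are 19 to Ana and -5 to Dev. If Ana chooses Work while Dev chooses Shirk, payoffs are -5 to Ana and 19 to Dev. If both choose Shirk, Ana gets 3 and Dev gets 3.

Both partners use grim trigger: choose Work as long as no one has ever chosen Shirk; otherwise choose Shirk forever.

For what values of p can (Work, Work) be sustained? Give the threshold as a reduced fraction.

Expected cooperation value is 5 + p·5 + p²·5 + … = 5/(1−p); deviation gives 19 + p·3/(1−p).
5 ≥ 19(1−p) + 3p ⇒ 16p ≥ 14 ⇒ p ≥ 14/16 = 7/8.

7/8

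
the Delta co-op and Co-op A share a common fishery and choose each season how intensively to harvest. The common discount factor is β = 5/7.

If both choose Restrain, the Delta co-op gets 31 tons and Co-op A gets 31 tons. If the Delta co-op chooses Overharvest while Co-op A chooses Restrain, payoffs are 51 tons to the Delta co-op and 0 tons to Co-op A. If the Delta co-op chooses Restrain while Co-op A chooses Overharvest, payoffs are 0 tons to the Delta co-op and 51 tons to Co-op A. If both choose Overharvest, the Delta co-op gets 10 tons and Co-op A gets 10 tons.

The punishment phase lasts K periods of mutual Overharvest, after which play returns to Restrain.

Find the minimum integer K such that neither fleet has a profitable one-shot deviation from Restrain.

2

IC: β(1−β^K)/(1−β) ≥ (51−31)/(31−10) = 20/21.
With β = 5/7: need 1 − β^K ≥ 20/21·(1−5/7)/(5/7), i.e. β^K ≤ 0.6190.
Since (5/7)^1 = 0.7143 and (5/7)^2 = 0.5102, the smallest such K is 2.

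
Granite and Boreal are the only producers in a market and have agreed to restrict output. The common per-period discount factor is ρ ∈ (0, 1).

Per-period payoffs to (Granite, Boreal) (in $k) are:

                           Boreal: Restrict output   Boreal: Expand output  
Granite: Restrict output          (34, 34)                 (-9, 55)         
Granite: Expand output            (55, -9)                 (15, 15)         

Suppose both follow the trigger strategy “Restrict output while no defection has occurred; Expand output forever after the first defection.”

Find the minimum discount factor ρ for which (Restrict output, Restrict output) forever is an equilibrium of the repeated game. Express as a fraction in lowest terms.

21/40

34/(1−ρ) ≥ 55 + 15ρ/(1−ρ)
34 ≥ 55 − 40ρ
ρ ≥ 21/40.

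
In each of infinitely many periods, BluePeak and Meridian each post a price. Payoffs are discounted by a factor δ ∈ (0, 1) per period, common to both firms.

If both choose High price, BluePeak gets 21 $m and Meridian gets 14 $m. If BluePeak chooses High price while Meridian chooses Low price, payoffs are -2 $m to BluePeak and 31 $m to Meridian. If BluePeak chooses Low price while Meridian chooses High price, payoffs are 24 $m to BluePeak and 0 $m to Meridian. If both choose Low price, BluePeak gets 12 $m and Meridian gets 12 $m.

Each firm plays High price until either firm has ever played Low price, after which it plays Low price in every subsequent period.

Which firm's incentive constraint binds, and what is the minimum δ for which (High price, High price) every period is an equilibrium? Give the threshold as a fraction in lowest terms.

For BluePeak: deviation gain 24−21 = 3, per-period punishment loss 21−12 = 9. IC gives δ ≥ 3/12 = 1/4.
For Meridian: gain 17, loss 2 per period, so δ ≥ 17/19.
The tighter constraint is Meridian's, so cooperation needs δ ≥ 17/19.

Meridian; δ ≥ 17/19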